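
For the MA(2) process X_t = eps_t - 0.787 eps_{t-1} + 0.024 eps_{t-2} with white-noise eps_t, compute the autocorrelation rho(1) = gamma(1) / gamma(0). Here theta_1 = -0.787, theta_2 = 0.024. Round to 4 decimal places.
\rho(1) = -0.4975

For an MA(q) process with theta_0 = 1, the autocovariance is
  gamma(k) = sigma^2 * sum_{i=0..q-k} theta_i * theta_{i+k},
and rho(k) = gamma(k) / gamma(0). Sigma^2 cancels.
  numerator   = (1)*(-0.787) + (-0.787)*(0.024) = -0.805888.
  denominator = (1)^2 + (-0.787)^2 + (0.024)^2 = 1.619945.
  rho(1) = -0.805888 / 1.619945 = -0.4975.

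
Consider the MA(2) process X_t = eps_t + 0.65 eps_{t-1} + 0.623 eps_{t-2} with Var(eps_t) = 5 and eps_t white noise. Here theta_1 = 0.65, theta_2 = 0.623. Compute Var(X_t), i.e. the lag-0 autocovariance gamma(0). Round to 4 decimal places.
\gamma(0) = 9.0531

For an MA(q) process X_t = eps_t + sum_i theta_i eps_{t-i} with
Var(eps_t) = sigma^2, the variance is
  gamma(0) = sigma^2 * (1 + sum_i theta_i^2).
  sum_i theta_i^2 = (0.65)^2 + (0.623)^2 = 0.4225 + 0.388129 = 0.810629.
  gamma(0) = 5 * (1 + 0.810629) = 5 * 1.810629 = 9.053145, which rounds to 9.0531.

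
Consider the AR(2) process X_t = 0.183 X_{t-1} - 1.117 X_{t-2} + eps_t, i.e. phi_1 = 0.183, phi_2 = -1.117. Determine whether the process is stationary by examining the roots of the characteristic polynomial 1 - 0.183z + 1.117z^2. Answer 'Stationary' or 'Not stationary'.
\text{Not stationary}

The AR(p) characteristic polynomial is P(z) = 1 - 0.183z + 1.117z^2.
Stationarity requires all roots to lie outside the unit circle, i.e. |z| > 1 for every root.
Set 1 + (-0.183) z + (1.117) z^2 = 0, i.e. a z^2 + b z + c = 0 with a = 1.117, b = -0.183, c = 1.
Discriminant D = b^2 - 4ac = (-0.183)^2 - 4*(1.117)*1 = 0.033489 - (4.468) = -4.434511.
D < 0, so the roots are the complex-conjugate pair z = (-b +/- i sqrt(-D)) / (2a) = 0.0819 +/- 0.9426i.
For a conjugate pair |z|^2 = z * conj(z) = (product of roots) = c/a = 1/(1.117) = 0.895255, so |z| = sqrt(0.895255) = 0.9462 for both roots.
Moduli of all roots: 0.9462, 0.9462.
All moduli strictly greater than 1? No.
Verdict: Not stationary.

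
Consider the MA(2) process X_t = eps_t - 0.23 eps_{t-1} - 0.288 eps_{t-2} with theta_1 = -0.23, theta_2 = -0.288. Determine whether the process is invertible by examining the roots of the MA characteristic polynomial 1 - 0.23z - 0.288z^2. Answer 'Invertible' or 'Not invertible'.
\text{Invertible}

The MA(q) characteristic polynomial is P(z) = 1 - 0.23z - 0.288z^2.
Invertibility requires all roots to lie outside the unit circle, i.e. |z| > 1 for every root.
Set 1 + (-0.23) z + (-0.288) z^2 = 0, i.e. a z^2 + b z + c = 0 with a = -0.288, b = -0.23, c = 1.
Discriminant D = b^2 - 4ac = (-0.23)^2 - 4*(-0.288)*1 = 0.0529 - (-1.152) = 1.2049.
D >= 0, so the roots are real: z = (-b +/- sqrt(D)) / (2a) = (0.23 +/- 1.097679) / (-0.576).
  z_1 = (0.23 + 1.097679) / (-0.576) = -2.305,   |z_1| = 2.305.
  z_2 = (0.23 - 1.097679) / (-0.576) = 1.5064,   |z_2| = 1.5064.
Moduli of all roots: 2.3050, 1.5064.
All moduli strictly greater than 1? Yes.
Verdict: Invertible.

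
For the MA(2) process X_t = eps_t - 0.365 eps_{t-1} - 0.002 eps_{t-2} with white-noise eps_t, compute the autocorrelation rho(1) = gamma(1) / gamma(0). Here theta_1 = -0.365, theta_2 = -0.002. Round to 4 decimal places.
\rho(1) = -0.3214

For an MA(q) process with theta_0 = 1, the autocovariance is
  gamma(k) = sigma^2 * sum_{i=0..q-k} theta_i * theta_{i+k},
and rho(k) = gamma(k) / gamma(0). Sigma^2 cancels.
  numerator   = (1)*(-0.365) + (-0.365)*(-0.002) = -0.36427.
  denominator = (1)^2 + (-0.365)^2 + (-0.002)^2 = 1.133229.
  rho(1) = -0.36427 / 1.133229 = -0.3214.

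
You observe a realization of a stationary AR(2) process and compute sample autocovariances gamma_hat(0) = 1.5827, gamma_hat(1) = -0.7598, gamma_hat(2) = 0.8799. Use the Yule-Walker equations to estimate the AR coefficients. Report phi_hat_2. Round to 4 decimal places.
\hat\phi_{2} = 0.4230

The Yule-Walker equations for an AR(p) process read, in matrix form,
  Gamma_p phi = r_p,   with   (Gamma_p)_{ij} = gamma(|i - j|),
                       (r_p)_i = gamma(i),   i,j = 1..p.
Substitute the sample gammas (Toeplitz matrix and right-hand side of size 2):
  Gamma_p = [[1.5827, -0.7598], [-0.7598, 1.5827]]
  r_p     = [-0.7598, 0.8799]
Written out:
  1.5827 phi_1 - 0.7598 phi_2 = -0.7598
  -0.7598 phi_1 + 1.5827 phi_2 = 0.8799
Solve by Cramer's rule:
  det = gamma(0)^2 - gamma(1)^2 = (1.5827)^2 - (-0.7598)^2 = 2.50493929 - 0.57729604 = 1.92764325
  phi_hat_1 = [gamma(1) gamma(0) - gamma(1) gamma(2)] / det = [(-0.7598)(1.5827) - (-0.7598)(0.8799)] / 1.92764325 = -0.53398744 / 1.92764325 = -0.277
  phi_hat_2 = [gamma(0) gamma(2) - gamma(1)^2] / det = [(1.5827)(0.8799) - (-0.7598)^2] / 1.92764325 = 0.81532169 / 1.92764325 = 0.423
So phi_hat = [-0.2770, 0.4230].
Therefore phi_hat_2 = 0.4230.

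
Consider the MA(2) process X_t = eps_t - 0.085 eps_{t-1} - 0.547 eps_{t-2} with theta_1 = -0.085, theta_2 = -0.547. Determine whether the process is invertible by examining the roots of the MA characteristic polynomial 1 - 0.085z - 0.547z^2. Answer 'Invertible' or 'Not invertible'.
\text{Invertible}

The MA(q) characteristic polynomial is P(z) = 1 - 0.085z - 0.547z^2.
Invertibility requires all roots to lie outside the unit circle, i.e. |z| > 1 for every root.
Set 1 + (-0.085) z + (-0.547) z^2 = 0, i.e. a z^2 + b z + c = 0 with a = -0.547, b = -0.085, c = 1.
Discriminant D = b^2 - 4ac = (-0.085)^2 - 4*(-0.547)*1 = 0.007225 - (-2.188) = 2.195225.
D >= 0, so the roots are real: z = (-b +/- sqrt(D)) / (2a) = (0.085 +/- 1.481629) / (-1.094).
  z_1 = (0.085 + 1.481629) / (-1.094) = -1.432,   |z_1| = 1.432.
  z_2 = (0.085 - 1.481629) / (-1.094) = 1.2766,   |z_2| = 1.2766.
Moduli of all roots: 1.4320, 1.2766.
All moduli strictly greater than 1? Yes.
Verdict: Invertible.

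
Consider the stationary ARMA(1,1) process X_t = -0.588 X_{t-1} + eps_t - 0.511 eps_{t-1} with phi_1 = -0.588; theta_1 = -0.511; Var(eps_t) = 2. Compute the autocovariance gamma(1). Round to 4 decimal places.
\gamma(1) = -4.3690

Multiply the model equation by X_{t-k} and take expectations. With theta_0 = psi_0 = 1 and psi_j the MA(infinity) weights, this gives
  gamma(k) - sum_i phi_i gamma(k-i) = c_k,
  c_k = sigma^2 * sum_{j=k..q} theta_j psi_{j-k}   (c_k = 0 for k > q),
using gamma(-m) = gamma(m).
psi-weights needed (psi_j = theta_j + sum_i phi_i psi_{j-i}):
  psi_1 = theta_1 + phi_1 = -0.511 + (-0.588) = -1.099
Right-hand sides:
  c_0 = sigma^2 (1 + theta_1 psi_1) = 2 * (1 + (-0.511)(-1.099)) = 2 * 1.561589 = 3.123178
  c_1 = sigma^2 theta_1 = 2 * (-0.511) = -1.022
  c_2 = 0
Equations for k = 0 and k = 1 (AR order 1):
  gamma(0) = phi_1 gamma(1) + c_0
  gamma(1) = phi_1 gamma(0) + c_1
Substituting the second into the first: gamma(0) (1 - phi_1^2) = c_0 + phi_1 c_1, so
  gamma(0) = (c_0 + phi_1 c_1) / (1 - phi_1^2) = (3.123178 + (-0.588)(-1.022)) / (1 - (-0.588)^2) = 3.724114 / 0.654256 = 5.692136.
  gamma(1) = phi_1 gamma(0) + c_1 = (-0.588)(5.692136) + (-1.022) = -4.368976.
Therefore gamma(1) = -4.3690 (to 4 decimal places).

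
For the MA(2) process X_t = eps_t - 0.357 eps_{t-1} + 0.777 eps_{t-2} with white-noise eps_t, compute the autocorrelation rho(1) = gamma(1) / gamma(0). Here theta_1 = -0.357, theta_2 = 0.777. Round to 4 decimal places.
\rho(1) = -0.3664

For an MA(q) process with theta_0 = 1, the autocovariance is
  gamma(k) = sigma^2 * sum_{i=0..q-k} theta_i * theta_{i+k},
and rho(k) = gamma(k) / gamma(0). Sigma^2 cancels.
  numerator   = (1)*(-0.357) + (-0.357)*(0.777) = -0.634389.
  denominator = (1)^2 + (-0.357)^2 + (0.777)^2 = 1.731178.
  rho(1) = -0.634389 / 1.731178 = -0.3664.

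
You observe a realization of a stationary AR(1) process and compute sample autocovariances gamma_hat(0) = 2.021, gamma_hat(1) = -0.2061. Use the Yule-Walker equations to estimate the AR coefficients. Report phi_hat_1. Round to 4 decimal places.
\hat\phi_{1} = -0.1020

The Yule-Walker equations for an AR(p) process read, in matrix form,
  Gamma_p phi = r_p,   with   (Gamma_p)_{ij} = gamma(|i - j|),
                       (r_p)_i = gamma(i),   i,j = 1..p.
Substitute the sample gammas (Toeplitz matrix and right-hand side of size 1):
  Gamma_p = [[2.021]]
  r_p     = [-0.2061]
With p = 1 this is the single equation gamma(0) phi_1 = gamma(1):
  phi_hat_1 = gamma(1) / gamma(0) = -0.2061 / 2.021 = -0.1020.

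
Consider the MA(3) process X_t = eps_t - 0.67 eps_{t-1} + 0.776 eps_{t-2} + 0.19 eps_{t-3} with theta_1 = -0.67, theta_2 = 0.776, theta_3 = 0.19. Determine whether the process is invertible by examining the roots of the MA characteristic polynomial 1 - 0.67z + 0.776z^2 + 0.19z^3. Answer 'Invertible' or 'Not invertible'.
\text{Invertible}

The MA(q) characteristic polynomial is P(z) = 1 - 0.67z + 0.776z^2 + 0.19z^3.
Invertibility requires all roots to lie outside the unit circle, i.e. |z| > 1 for every root.
Degree 3: look for a simple real root z0 first, then factor out (1 - z/z0) and solve the remaining quadratic.
Testing z0 = -5: P(-5) = 1 + (-0.67)(-5) + (0.776)(-5)^2 + (0.19)(-5)^3
  = 1 + (3.35) + (19.4) + (-23.75) = 0.  So z_0 = -5 is a root, |z_0| = 5.
Divide out the factor (1 + 0.2 z) = (1 - z/z0) (since 1/z0 = -0.2):
  P(z) = (1 + 0.2 z)(1 + (-0.87) z + (0.95) z^2)
  [check: z-coef -0.87 - (-0.2) = -0.67; z^2-coef 0.95 - (-0.2)(-0.87) = 0.776; z^3-coef -(-0.2)(0.95) = 0.19.]
Remaining roots from the quadratic factor 1 + (-0.87) z + (0.95) z^2:
  Set 1 + (-0.87) z + (0.95) z^2 = 0, i.e. a z^2 + b z + c = 0 with a = 0.95, b = -0.87, c = 1.
  Discriminant D = b^2 - 4ac = (-0.87)^2 - 4*(0.95)*1 = 0.7569 - (3.8) = -3.0431.
  D < 0, so the roots are the complex-conjugate pair z = (-b +/- i sqrt(-D)) / (2a) = 0.4579 +/- 0.9181i.
  For a conjugate pair |z|^2 = z * conj(z) = (product of roots) = c/a = 1/(0.95) = 1.052632, so |z| = sqrt(1.052632) = 1.026 for both roots.
Moduli of all roots: 5.0000, 1.0260, 1.0260.
All moduli strictly greater than 1? Yes.
Verdict: Invertible.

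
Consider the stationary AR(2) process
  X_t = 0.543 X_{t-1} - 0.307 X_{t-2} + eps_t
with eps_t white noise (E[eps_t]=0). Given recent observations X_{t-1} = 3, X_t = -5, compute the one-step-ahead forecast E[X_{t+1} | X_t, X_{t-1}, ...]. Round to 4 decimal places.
E[X_{t+1} \mid \mathcal F_t] = -3.6360

For an AR(p) model X_t = c + sum_i phi_i X_{t-i} + eps_t, the
one-step-ahead conditional mean is
  E[X_{t+1} | X_t, ...] = c + sum_i phi_i X_{t+1-i}.
Substitute known values:
  E[X_{t+1} | ...] = (0.543) * (-5) + (-0.307) * (3)
                   = -3.6360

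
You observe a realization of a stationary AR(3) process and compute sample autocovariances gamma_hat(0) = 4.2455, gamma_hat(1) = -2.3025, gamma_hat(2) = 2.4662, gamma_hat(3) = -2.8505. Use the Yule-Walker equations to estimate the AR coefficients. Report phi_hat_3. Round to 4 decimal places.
\hat\phi_{3} = -0.4480

The Yule-Walker equations for an AR(p) process read, in matrix form,
  Gamma_p phi = r_p,   with   (Gamma_p)_{ij} = gamma(|i - j|),
                       (r_p)_i = gamma(i),   i,j = 1..p.
Substitute the sample gammas (Toeplitz matrix and right-hand side of size 3):
  Gamma_p = [[4.2455, -2.3025, 2.4662], [-2.3025, 4.2455, -2.3025], [2.4662, -2.3025, 4.2455]]
  r_p     = [-2.3025, 2.4662, -2.8505]
Written out (R1..R3):
  (R1) 4.2455 phi_1 - 2.3025 phi_2 + 2.4662 phi_3 = -2.3025
  (R2) -2.3025 phi_1 + 4.2455 phi_2 - 2.3025 phi_3 = 2.4662
  (R3) 2.4662 phi_1 - 2.3025 phi_2 + 4.2455 phi_3 = -2.8505
Gaussian elimination:
  R2 <- R2 - (-2.3025/4.2455) R1 = R2 - (-0.542339) R1:  2.996765 phi_2 - 0.964984 phi_3 = 1.217465
  R3 <- R3 - (2.4662/4.2455) R1 = R3 - (0.580897) R1:  -0.964984 phi_2 + 2.812891 phi_3 = -1.512984
  R3 <- R3 - (-0.964984/2.996765) R2 = R3 - (-0.322009) R2:  2.502158 phi_3 = -1.12095
Back-substitution:
  phi_hat_3 = -1.12095 / 2.502158 = -0.447993
  phi_hat_2 = (1.217465 - (-0.964984)(-0.447993)) / 2.996765 = 0.262002
  phi_hat_1 = (-2.3025 - (-2.3025)(0.262002) - (2.4662)(-0.447993)) / 4.2455 = -0.140007
So phi_hat = [-0.1400, 0.2620, -0.4480].
Therefore phi_hat_3 = -0.4480.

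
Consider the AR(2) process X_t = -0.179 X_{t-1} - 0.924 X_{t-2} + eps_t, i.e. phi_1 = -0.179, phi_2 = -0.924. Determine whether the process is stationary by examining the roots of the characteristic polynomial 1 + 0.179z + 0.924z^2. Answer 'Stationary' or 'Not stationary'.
\text{Stationary}

The AR(p) characteristic polynomial is P(z) = 1 + 0.179z + 0.924z^2.
Stationarity requires all roots to lie outside the unit circle, i.e. |z| > 1 for every root.
Set 1 + (0.179) z + (0.924) z^2 = 0, i.e. a z^2 + b z + c = 0 with a = 0.924, b = 0.179, c = 1.
Discriminant D = b^2 - 4ac = (0.179)^2 - 4*(0.924)*1 = 0.032041 - (3.696) = -3.663959.
D < 0, so the roots are the complex-conjugate pair z = (-b +/- i sqrt(-D)) / (2a) = -0.0969 +/- 1.0358i.
For a conjugate pair |z|^2 = z * conj(z) = (product of roots) = c/a = 1/(0.924) = 1.082251, so |z| = sqrt(1.082251) = 1.0403 for both roots.
Moduli of all roots: 1.0403, 1.0403.
All moduli strictly greater than 1? Yes.
Verdict: Stationary.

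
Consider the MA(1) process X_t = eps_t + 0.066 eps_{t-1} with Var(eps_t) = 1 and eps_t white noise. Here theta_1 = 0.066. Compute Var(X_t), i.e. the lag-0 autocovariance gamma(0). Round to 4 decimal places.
\gamma(0) = 1.0044

For an MA(q) process X_t = eps_t + sum_i theta_i eps_{t-i} with
Var(eps_t) = sigma^2, the variance is
  gamma(0) = sigma^2 * (1 + sum_i theta_i^2).
  sum_i theta_i^2 = (0.066)^2 = 0.004356.
  gamma(0) = 1 * (1 + 0.004356) = 1 * 1.004356 = 1.004356, which rounds to 1.0044.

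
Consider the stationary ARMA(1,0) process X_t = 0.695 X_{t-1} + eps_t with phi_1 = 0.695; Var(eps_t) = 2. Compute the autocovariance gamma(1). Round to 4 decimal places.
\gamma(1) = 2.6887

Multiply the model equation by X_{t-k} and take expectations. With theta_0 = psi_0 = 1 and psi_j the MA(infinity) weights, this gives
  gamma(k) - sum_i phi_i gamma(k-i) = c_k,
  c_k = sigma^2 * sum_{j=k..q} theta_j psi_{j-k}   (c_k = 0 for k > q),
using gamma(-m) = gamma(m).
Pure AR (q = 0): c_0 = sigma^2 = 2, c_k = 0 for k >= 1.
Equations for k = 0 and k = 1 (AR order 1):
  gamma(0) = phi_1 gamma(1) + c_0
  gamma(1) = phi_1 gamma(0) + c_1
Substituting the second into the first: gamma(0) (1 - phi_1^2) = c_0 + phi_1 c_1, so
  gamma(0) = c_0 / (1 - phi_1^2) = 2 / (1 - (0.695)^2) = 2 / 0.516975 = 3.868659.
  gamma(1) = phi_1 gamma(0) = (0.695)(3.868659) = 2.688718.
Therefore gamma(1) = 2.6887 (to 4 decimal places).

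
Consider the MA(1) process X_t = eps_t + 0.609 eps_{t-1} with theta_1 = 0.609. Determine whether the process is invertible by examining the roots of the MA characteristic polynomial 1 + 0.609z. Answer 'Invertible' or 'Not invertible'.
\text{Invertible}

The MA(q) characteristic polynomial is P(z) = 1 + 0.609z.
Invertibility requires all roots to lie outside the unit circle, i.e. |z| > 1 for every root.
This is linear in z: 1 + (0.609) z = 0  =>  z = -1/(0.609) = -1.642036,  |z| = 1.642036.
Moduli of all roots: 1.6420.
All moduli strictly greater than 1? Yes.
Verdict: Invertible.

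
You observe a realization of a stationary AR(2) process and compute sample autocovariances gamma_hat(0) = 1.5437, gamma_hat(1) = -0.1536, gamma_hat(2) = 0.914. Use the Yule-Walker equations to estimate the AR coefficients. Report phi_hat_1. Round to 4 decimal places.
\hat\phi_{1} = -0.0410

The Yule-Walker equations for an AR(p) process read, in matrix form,
  Gamma_p phi = r_p,   with   (Gamma_p)_{ij} = gamma(|i - j|),
                       (r_p)_i = gamma(i),   i,j = 1..p.
Substitute the sample gammas (Toeplitz matrix and right-hand side of size 2):
  Gamma_p = [[1.5437, -0.1536], [-0.1536, 1.5437]]
  r_p     = [-0.1536, 0.914]
Written out:
  1.5437 phi_1 - 0.1536 phi_2 = -0.1536
  -0.1536 phi_1 + 1.5437 phi_2 = 0.914
Solve by Cramer's rule:
  det = gamma(0)^2 - gamma(1)^2 = (1.5437)^2 - (-0.1536)^2 = 2.38300969 - 0.02359296 = 2.35941673
  phi_hat_1 = [gamma(1) gamma(0) - gamma(1) gamma(2)] / det = [(-0.1536)(1.5437) - (-0.1536)(0.914)] / 2.35941673 = -0.09672192 / 2.35941673 = -0.041
  phi_hat_2 = [gamma(0) gamma(2) - gamma(1)^2] / det = [(1.5437)(0.914) - (-0.1536)^2] / 2.35941673 = 1.38734884 / 2.35941673 = 0.588
So phi_hat = [-0.0410, 0.5880].
Therefore phi_hat_1 = -0.0410.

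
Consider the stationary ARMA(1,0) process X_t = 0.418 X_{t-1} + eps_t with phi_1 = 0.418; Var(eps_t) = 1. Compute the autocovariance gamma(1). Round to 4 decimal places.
\gamma(1) = 0.5065

Multiply the model equation by X_{t-k} and take expectations. With theta_0 = psi_0 = 1 and psi_j the MA(infinity) weights, this gives
  gamma(k) - sum_i phi_i gamma(k-i) = c_k,
  c_k = sigma^2 * sum_{j=k..q} theta_j psi_{j-k}   (c_k = 0 for k > q),
using gamma(-m) = gamma(m).
Pure AR (q = 0): c_0 = sigma^2 = 1, c_k = 0 for k >= 1.
Equations for k = 0 and k = 1 (AR order 1):
  gamma(0) = phi_1 gamma(1) + c_0
  gamma(1) = phi_1 gamma(0) + c_1
Substituting the second into the first: gamma(0) (1 - phi_1^2) = c_0 + phi_1 c_1, so
  gamma(0) = c_0 / (1 - phi_1^2) = 1 / (1 - (0.418)^2) = 1 / 0.825276 = 1.211716.
  gamma(1) = phi_1 gamma(0) = (0.418)(1.211716) = 0.506497.
Therefore gamma(1) = 0.5065 (to 4 decimal places).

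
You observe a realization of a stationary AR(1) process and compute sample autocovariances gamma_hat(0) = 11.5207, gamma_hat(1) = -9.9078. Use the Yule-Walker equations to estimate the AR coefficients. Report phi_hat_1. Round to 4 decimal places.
\hat\phi_{1} = -0.8600

The Yule-Walker equations for an AR(p) process read, in matrix form,
  Gamma_p phi = r_p,   with   (Gamma_p)_{ij} = gamma(|i - j|),
                       (r_p)_i = gamma(i),   i,j = 1..p.
Substitute the sample gammas (Toeplitz matrix and right-hand side of size 1):
  Gamma_p = [[11.5207]]
  r_p     = [-9.9078]
With p = 1 this is the single equation gamma(0) phi_1 = gamma(1):
  phi_hat_1 = gamma(1) / gamma(0) = -9.9078 / 11.5207 = -0.8600.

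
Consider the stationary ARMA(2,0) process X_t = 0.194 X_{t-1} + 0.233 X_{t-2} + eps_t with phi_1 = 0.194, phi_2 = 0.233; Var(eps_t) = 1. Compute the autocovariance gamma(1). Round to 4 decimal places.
\gamma(1) = 0.2857

Multiply the model equation by X_{t-k} and take expectations. With theta_0 = psi_0 = 1 and psi_j the MA(infinity) weights, this gives
  gamma(k) - sum_i phi_i gamma(k-i) = c_k,
  c_k = sigma^2 * sum_{j=k..q} theta_j psi_{j-k}   (c_k = 0 for k > q),
using gamma(-m) = gamma(m).
Pure AR (q = 0): c_0 = sigma^2 = 1, c_k = 0 for k >= 1.
Equations for k = 0, 1, 2 (AR order 2, c_2 = 0):
  (E0) gamma(0) = phi_1 gamma(1) + phi_2 gamma(2) + c_0
  (E1) gamma(1) = phi_1 gamma(0) + phi_2 gamma(1) + c_1
  (E2) gamma(2) = phi_1 gamma(1) + phi_2 gamma(0)
From (E1): gamma(1) = A gamma(0) + B with
  A = phi_1 / (1 - phi_2) = 0.194 / 0.767 = 0.252934,   B = c_1 / (1 - phi_2) = 0 / 0.767 = 0.
Insert (E2) into (E0): gamma(0) (1 - phi_2^2) = phi_1 (1 + phi_2) gamma(1) + c_0.
  phi_1 (1 + phi_2) = (0.194)(1.233) = 0.239202,   1 - phi_2^2 = 0.945711.
Replace gamma(1) by A gamma(0) + B and collect gamma(0):
  gamma(0) [0.945711 - (0.239202)(0.252934)] = c_0 = 1
  gamma(0) * 0.885209 = 1
  gamma(0) = 1 / 0.885209 = 1.129677.
  gamma(1) = A gamma(0) = (0.252934)(1.129677) = 0.285733.
Therefore gamma(1) = 0.2857 (to 4 decimal places).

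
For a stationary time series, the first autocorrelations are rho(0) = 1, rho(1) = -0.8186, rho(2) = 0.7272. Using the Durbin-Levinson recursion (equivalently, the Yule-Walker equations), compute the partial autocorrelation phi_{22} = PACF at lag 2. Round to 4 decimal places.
\phi_{22} = 0.1731

The PACF at lag k is phi_{kk}, the last component of the solution
to the Yule-Walker system G_k phi = r_k where
  (G_k)_{ij} = rho(|i - j|), (r_k)_i = rho(i), i,j = 1..k.
Equivalently, Durbin-Levinson gives phi_{kk} iteratively:
  phi_{11} = rho(1)
  phi_{kk} = [rho(k) - sum_{j=1..k-1} phi_{k-1,j} rho(k-j)]
            / [1 - sum_{j=1..k-1} phi_{k-1,j} rho(j)],
  phi_{k,j} = phi_{k-1,j} - phi_{kk} phi_{k-1,k-j},  j = 1..k-1.
Step k = 1:
  phi_11 = rho(1) = -0.8186.
Step k = 2:
  phi_22 = [rho(2) - phi_11 rho(1)] / [1 - phi_11 rho(1)] = [0.7272 - (-0.8186)(-0.8186)] / [1 - (-0.8186)(-0.8186)]
         = 0.05709404 / 0.32989404 = 0.1731.
Therefore phi_{22} = 0.1731.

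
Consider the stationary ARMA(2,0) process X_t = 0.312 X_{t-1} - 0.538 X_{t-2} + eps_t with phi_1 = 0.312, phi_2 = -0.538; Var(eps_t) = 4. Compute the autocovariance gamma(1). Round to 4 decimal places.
\gamma(1) = 1.1910

Multiply the model equation by X_{t-k} and take expectations. With theta_0 = psi_0 = 1 and psi_j the MA(infinity) weights, this gives
  gamma(k) - sum_i phi_i gamma(k-i) = c_k,
  c_k = sigma^2 * sum_{j=k..q} theta_j psi_{j-k}   (c_k = 0 for k > q),
using gamma(-m) = gamma(m).
Pure AR (q = 0): c_0 = sigma^2 = 4, c_k = 0 for k >= 1.
Equations for k = 0, 1, 2 (AR order 2, c_2 = 0):
  (E0) gamma(0) = phi_1 gamma(1) + phi_2 gamma(2) + c_0
  (E1) gamma(1) = phi_1 gamma(0) + phi_2 gamma(1) + c_1
  (E2) gamma(2) = phi_1 gamma(1) + phi_2 gamma(0)
From (E1): gamma(1) = A gamma(0) + B with
  A = phi_1 / (1 - phi_2) = 0.312 / 1.538 = 0.202861,   B = c_1 / (1 - phi_2) = 0 / 1.538 = 0.
Insert (E2) into (E0): gamma(0) (1 - phi_2^2) = phi_1 (1 + phi_2) gamma(1) + c_0.
  phi_1 (1 + phi_2) = (0.312)(0.462) = 0.144144,   1 - phi_2^2 = 0.710556.
Replace gamma(1) by A gamma(0) + B and collect gamma(0):
  gamma(0) [0.710556 - (0.144144)(0.202861)] = c_0 = 4
  gamma(0) * 0.681315 = 4
  gamma(0) = 4 / 0.681315 = 5.871001.
  gamma(1) = A gamma(0) = (0.202861)(5.871001) = 1.190996.
Therefore gamma(1) = 1.1910 (to 4 decimal places).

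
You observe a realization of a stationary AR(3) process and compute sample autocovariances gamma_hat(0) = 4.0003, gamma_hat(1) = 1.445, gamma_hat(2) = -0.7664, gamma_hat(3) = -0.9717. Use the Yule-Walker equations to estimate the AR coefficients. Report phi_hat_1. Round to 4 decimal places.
\hat\phi_{1} = 0.4880

The Yule-Walker equations for an AR(p) process read, in matrix form,
  Gamma_p phi = r_p,   with   (Gamma_p)_{ij} = gamma(|i - j|),
                       (r_p)_i = gamma(i),   i,j = 1..p.
Substitute the sample gammas (Toeplitz matrix and right-hand side of size 3):
  Gamma_p = [[4.0003, 1.445, -0.7664], [1.445, 4.0003, 1.445], [-0.7664, 1.445, 4.0003]]
  r_p     = [1.445, -0.7664, -0.9717]
Written out (R1..R3):
  (R1) 4.0003 phi_1 + 1.445 phi_2 - 0.7664 phi_3 = 1.445
  (R2) 1.445 phi_1 + 4.0003 phi_2 + 1.445 phi_3 = -0.7664
  (R3) -0.7664 phi_1 + 1.445 phi_2 + 4.0003 phi_3 = -0.9717
Gaussian elimination:
  R2 <- R2 - (1.445/4.0003) R1 = R2 - (0.361223) R1:  3.478333 phi_2 + 1.721841 phi_3 = -1.288367
  R3 <- R3 - (-0.7664/4.0003) R1 = R3 - (-0.191586) R1:  1.721841 phi_2 + 3.853469 phi_3 = -0.694859
  R3 <- R3 - (1.721841/3.478333) R2 = R3 - (0.495019) R2:  3.001124 phi_3 = -0.057092
Back-substitution:
  phi_hat_3 = -0.057092 / 3.001124 = -0.019024
  phi_hat_2 = (-1.288367 - (1.721841)(-0.019024)) / 3.478333 = -0.360981
  phi_hat_1 = (1.445 - (1.445)(-0.360981) - (-0.7664)(-0.019024)) / 4.0003 = 0.487973
So phi_hat = [0.4880, -0.3610, -0.0190].
Therefore phi_hat_1 = 0.4880.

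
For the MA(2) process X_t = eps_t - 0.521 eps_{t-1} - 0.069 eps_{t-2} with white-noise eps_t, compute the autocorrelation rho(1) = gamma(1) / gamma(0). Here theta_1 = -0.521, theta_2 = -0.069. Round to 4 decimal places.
\rho(1) = -0.3801

For an MA(q) process with theta_0 = 1, the autocovariance is
  gamma(k) = sigma^2 * sum_{i=0..q-k} theta_i * theta_{i+k},
and rho(k) = gamma(k) / gamma(0). Sigma^2 cancels.
  numerator   = (1)*(-0.521) + (-0.521)*(-0.069) = -0.485051.
  denominator = (1)^2 + (-0.521)^2 + (-0.069)^2 = 1.276202.
  rho(1) = -0.485051 / 1.276202 = -0.3801.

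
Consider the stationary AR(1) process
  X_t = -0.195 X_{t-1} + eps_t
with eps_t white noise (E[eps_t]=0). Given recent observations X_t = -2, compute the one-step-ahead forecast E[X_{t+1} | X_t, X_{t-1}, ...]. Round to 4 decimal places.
E[X_{t+1} \mid \mathcal F_t] = 0.3900

For an AR(p) model X_t = c + sum_i phi_i X_{t-i} + eps_t, the
one-step-ahead conditional mean is
  E[X_{t+1} | X_t, ...] = c + sum_i phi_i X_{t+1-i}.
Substitute known values:
  E[X_{t+1} | ...] = (-0.195) * (-2)
                   = 0.3900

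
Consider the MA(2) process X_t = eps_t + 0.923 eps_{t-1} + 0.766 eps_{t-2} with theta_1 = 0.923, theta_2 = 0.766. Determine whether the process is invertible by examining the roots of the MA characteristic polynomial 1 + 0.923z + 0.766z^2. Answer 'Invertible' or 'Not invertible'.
\text{Invertible}

The MA(q) characteristic polynomial is P(z) = 1 + 0.923z + 0.766z^2.
Invertibility requires all roots to lie outside the unit circle, i.e. |z| > 1 for every root.
Set 1 + (0.923) z + (0.766) z^2 = 0, i.e. a z^2 + b z + c = 0 with a = 0.766, b = 0.923, c = 1.
Discriminant D = b^2 - 4ac = (0.923)^2 - 4*(0.766)*1 = 0.851929 - (3.064) = -2.212071.
D < 0, so the roots are the complex-conjugate pair z = (-b +/- i sqrt(-D)) / (2a) = -0.6025 +/- 0.9708i.
For a conjugate pair |z|^2 = z * conj(z) = (product of roots) = c/a = 1/(0.766) = 1.305483, so |z| = sqrt(1.305483) = 1.1426 for both roots.
Moduli of all roots: 1.1426, 1.1426.
All moduli strictly greater than 1? Yes.
Verdict: Invertible.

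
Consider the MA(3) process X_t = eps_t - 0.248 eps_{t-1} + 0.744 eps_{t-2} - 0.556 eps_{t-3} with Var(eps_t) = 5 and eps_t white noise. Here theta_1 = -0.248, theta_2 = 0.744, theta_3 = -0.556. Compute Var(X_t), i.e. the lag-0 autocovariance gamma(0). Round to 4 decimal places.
\gamma(0) = 9.6209

For an MA(q) process X_t = eps_t + sum_i theta_i eps_{t-i} with
Var(eps_t) = sigma^2, the variance is
  gamma(0) = sigma^2 * (1 + sum_i theta_i^2).
  sum_i theta_i^2 = (-0.248)^2 + (0.744)^2 + (-0.556)^2 = 0.061504 + 0.553536 + 0.309136 = 0.924176.
  gamma(0) = 5 * (1 + 0.924176) = 5 * 1.924176 = 9.62088, which rounds to 9.6209.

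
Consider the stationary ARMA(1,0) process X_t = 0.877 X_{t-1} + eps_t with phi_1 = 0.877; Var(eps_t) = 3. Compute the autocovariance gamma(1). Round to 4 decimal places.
\gamma(1) = 11.3960

Multiply the model equation by X_{t-k} and take expectations. With theta_0 = psi_0 = 1 and psi_j the MA(infinity) weights, this gives
  gamma(k) - sum_i phi_i gamma(k-i) = c_k,
  c_k = sigma^2 * sum_{j=k..q} theta_j psi_{j-k}   (c_k = 0 for k > q),
using gamma(-m) = gamma(m).
Pure AR (q = 0): c_0 = sigma^2 = 3, c_k = 0 for k >= 1.
Equations for k = 0 and k = 1 (AR order 1):
  gamma(0) = phi_1 gamma(1) + c_0
  gamma(1) = phi_1 gamma(0) + c_1
Substituting the second into the first: gamma(0) (1 - phi_1^2) = c_0 + phi_1 c_1, so
  gamma(0) = c_0 / (1 - phi_1^2) = 3 / (1 - (0.877)^2) = 3 / 0.230871 = 12.99427.
  gamma(1) = phi_1 gamma(0) = (0.877)(12.99427) = 11.395974.
Therefore gamma(1) = 11.3960 (to 4 decimal places).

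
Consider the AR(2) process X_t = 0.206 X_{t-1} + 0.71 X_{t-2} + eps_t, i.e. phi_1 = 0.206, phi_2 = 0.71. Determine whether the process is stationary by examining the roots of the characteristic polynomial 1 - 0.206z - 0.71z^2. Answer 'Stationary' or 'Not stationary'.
\text{Stationary}

The AR(p) characteristic polynomial is P(z) = 1 - 0.206z - 0.71z^2.
Stationarity requires all roots to lie outside the unit circle, i.e. |z| > 1 for every root.
Set 1 + (-0.206) z + (-0.71) z^2 = 0, i.e. a z^2 + b z + c = 0 with a = -0.71, b = -0.206, c = 1.
Discriminant D = b^2 - 4ac = (-0.206)^2 - 4*(-0.71)*1 = 0.042436 - (-2.84) = 2.882436.
D >= 0, so the roots are real: z = (-b +/- sqrt(D)) / (2a) = (0.206 +/- 1.697774) / (-1.42).
  z_1 = (0.206 + 1.697774) / (-1.42) = -1.3407,   |z_1| = 1.3407.
  z_2 = (0.206 - 1.697774) / (-1.42) = 1.0505,   |z_2| = 1.0505.
Moduli of all roots: 1.3407, 1.0505.
All moduli strictly greater than 1? Yes.
Verdict: Stationary.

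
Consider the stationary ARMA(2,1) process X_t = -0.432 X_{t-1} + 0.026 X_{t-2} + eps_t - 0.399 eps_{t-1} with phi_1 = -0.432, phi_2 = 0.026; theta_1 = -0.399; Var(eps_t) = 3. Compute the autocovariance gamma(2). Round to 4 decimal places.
\gamma(2) = 1.7615

Multiply the model equation by X_{t-k} and take expectations. With theta_0 = psi_0 = 1 and psi_j the MA(infinity) weights, this gives
  gamma(k) - sum_i phi_i gamma(k-i) = c_k,
  c_k = sigma^2 * sum_{j=k..q} theta_j psi_{j-k}   (c_k = 0 for k > q),
using gamma(-m) = gamma(m).
psi-weights needed (psi_j = theta_j + sum_i phi_i psi_{j-i}):
  psi_1 = theta_1 + phi_1 = -0.399 + (-0.432) = -0.831
Right-hand sides:
  c_0 = sigma^2 (1 + theta_1 psi_1) = 3 * (1 + (-0.399)(-0.831)) = 3 * 1.331569 = 3.994707
  c_1 = sigma^2 theta_1 = 3 * (-0.399) = -1.197
  c_2 = 0
Equations for k = 0, 1, 2 (AR order 2, c_2 = 0):
  (E0) gamma(0) = phi_1 gamma(1) + phi_2 gamma(2) + c_0
  (E1) gamma(1) = phi_1 gamma(0) + phi_2 gamma(1) + c_1
  (E2) gamma(2) = phi_1 gamma(1) + phi_2 gamma(0)
From (E1): gamma(1) = A gamma(0) + B with
  A = phi_1 / (1 - phi_2) = -0.432 / 0.974 = -0.443532,   B = c_1 / (1 - phi_2) = -1.197 / 0.974 = -1.228953.
Insert (E2) into (E0): gamma(0) (1 - phi_2^2) = phi_1 (1 + phi_2) gamma(1) + c_0.
  phi_1 (1 + phi_2) = (-0.432)(1.026) = -0.443232,   1 - phi_2^2 = 0.999324.
Replace gamma(1) by A gamma(0) + B and collect gamma(0):
  gamma(0) [0.999324 - (-0.443232)(-0.443532)] = (-0.443232)(-1.228953) + 3.994707
  gamma(0) * 0.802737 = 4.539418
  gamma(0) = 4.539418 / 0.802737 = 5.654929.
  gamma(1) = A gamma(0) + B = (-0.443532)(5.654929) + (-1.228953) = -3.737094.
  gamma(2) = phi_1 gamma(1) + phi_2 gamma(0) = (-0.432)(-3.737094) + (0.026)(5.654929) = 1.761453.
Therefore gamma(2) = 1.7615 (to 4 decimal places).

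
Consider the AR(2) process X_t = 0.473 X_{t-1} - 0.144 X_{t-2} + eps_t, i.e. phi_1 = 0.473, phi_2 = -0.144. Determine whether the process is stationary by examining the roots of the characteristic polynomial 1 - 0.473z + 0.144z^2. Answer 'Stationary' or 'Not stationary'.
\text{Stationary}

The AR(p) characteristic polynomial is P(z) = 1 - 0.473z + 0.144z^2.
Stationarity requires all roots to lie outside the unit circle, i.e. |z| > 1 for every root.
Set 1 + (-0.473) z + (0.144) z^2 = 0, i.e. a z^2 + b z + c = 0 with a = 0.144, b = -0.473, c = 1.
Discriminant D = b^2 - 4ac = (-0.473)^2 - 4*(0.144)*1 = 0.223729 - (0.576) = -0.352271.
D < 0, so the roots are the complex-conjugate pair z = (-b +/- i sqrt(-D)) / (2a) = 1.6424 +/- 2.0608i.
For a conjugate pair |z|^2 = z * conj(z) = (product of roots) = c/a = 1/(0.144) = 6.944444, so |z| = sqrt(6.944444) = 2.6352 for both roots.
Moduli of all roots: 2.6352, 2.6352.
All moduli strictly greater than 1? Yes.
Verdict: Stationary.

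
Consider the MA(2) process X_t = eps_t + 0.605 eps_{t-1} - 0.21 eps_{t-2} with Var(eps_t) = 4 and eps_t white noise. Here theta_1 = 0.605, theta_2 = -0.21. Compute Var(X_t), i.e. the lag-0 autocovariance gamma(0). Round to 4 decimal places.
\gamma(0) = 5.6405

For an MA(q) process X_t = eps_t + sum_i theta_i eps_{t-i} with
Var(eps_t) = sigma^2, the variance is
  gamma(0) = sigma^2 * (1 + sum_i theta_i^2).
  sum_i theta_i^2 = (0.605)^2 + (-0.21)^2 = 0.366025 + 0.0441 = 0.410125.
  gamma(0) = 4 * (1 + 0.410125) = 4 * 1.410125 = 5.6405.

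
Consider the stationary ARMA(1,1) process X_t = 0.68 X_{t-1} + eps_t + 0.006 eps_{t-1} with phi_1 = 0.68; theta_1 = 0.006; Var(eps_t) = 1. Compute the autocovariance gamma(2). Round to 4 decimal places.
\gamma(2) = 0.8712

Multiply the model equation by X_{t-k} and take expectations. With theta_0 = psi_0 = 1 and psi_j the MA(infinity) weights, this gives
  gamma(k) - sum_i phi_i gamma(k-i) = c_k,
  c_k = sigma^2 * sum_{j=k..q} theta_j psi_{j-k}   (c_k = 0 for k > q),
using gamma(-m) = gamma(m).
psi-weights needed (psi_j = theta_j + sum_i phi_i psi_{j-i}):
  psi_1 = theta_1 + phi_1 = 0.006 + (0.68) = 0.686
Right-hand sides:
  c_0 = sigma^2 (1 + theta_1 psi_1) = 1 * (1 + (0.006)(0.686)) = 1 * 1.004116 = 1.004116
  c_1 = sigma^2 theta_1 = 1 * (0.006) = 0.006
  c_2 = 0
Equations for k = 0 and k = 1 (AR order 1):
  gamma(0) = phi_1 gamma(1) + c_0
  gamma(1) = phi_1 gamma(0) + c_1
Substituting the second into the first: gamma(0) (1 - phi_1^2) = c_0 + phi_1 c_1, so
  gamma(0) = (c_0 + phi_1 c_1) / (1 - phi_1^2) = (1.004116 + (0.68)(0.006)) / (1 - (0.68)^2) = 1.008196 / 0.5376 = 1.875365.
  gamma(1) = phi_1 gamma(0) + c_1 = (0.68)(1.875365) + (0.006) = 1.281248.
For k = 2 (> q): gamma(2) = phi_1 gamma(1) = (0.68)(1.281248) = 0.871249.
Therefore gamma(2) = 0.8712 (to 4 decimal places).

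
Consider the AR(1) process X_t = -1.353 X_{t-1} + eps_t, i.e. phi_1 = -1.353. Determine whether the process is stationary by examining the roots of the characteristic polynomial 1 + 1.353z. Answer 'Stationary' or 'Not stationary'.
\text{Not stationary}

The AR(p) characteristic polynomial is P(z) = 1 + 1.353z.
Stationarity requires all roots to lie outside the unit circle, i.e. |z| > 1 for every root.
This is linear in z: 1 + (1.353) z = 0  =>  z = -1/(1.353) = -0.739098,  |z| = 0.739098.
Moduli of all roots: 0.7391.
All moduli strictly greater than 1? No.
Verdict: Not stationary.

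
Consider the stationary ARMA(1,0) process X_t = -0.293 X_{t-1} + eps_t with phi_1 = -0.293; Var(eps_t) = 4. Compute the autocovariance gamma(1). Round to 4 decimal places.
\gamma(1) = -1.2821

Multiply the model equation by X_{t-k} and take expectations. With theta_0 = psi_0 = 1 and psi_j the MA(infinity) weights, this gives
  gamma(k) - sum_i phi_i gamma(k-i) = c_k,
  c_k = sigma^2 * sum_{j=k..q} theta_j psi_{j-k}   (c_k = 0 for k > q),
using gamma(-m) = gamma(m).
Pure AR (q = 0): c_0 = sigma^2 = 4, c_k = 0 for k >= 1.
Equations for k = 0 and k = 1 (AR order 1):
  gamma(0) = phi_1 gamma(1) + c_0
  gamma(1) = phi_1 gamma(0) + c_1
Substituting the second into the first: gamma(0) (1 - phi_1^2) = c_0 + phi_1 c_1, so
  gamma(0) = c_0 / (1 - phi_1^2) = 4 / (1 - (-0.293)^2) = 4 / 0.914151 = 4.375645.
  gamma(1) = phi_1 gamma(0) = (-0.293)(4.375645) = -1.282064.
Therefore gamma(1) = -1.2821 (to 4 decimal places).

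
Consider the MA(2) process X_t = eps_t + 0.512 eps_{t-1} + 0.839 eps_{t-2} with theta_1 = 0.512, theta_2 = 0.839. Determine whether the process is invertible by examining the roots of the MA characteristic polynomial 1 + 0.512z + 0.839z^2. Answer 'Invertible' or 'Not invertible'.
\text{Invertible}

The MA(q) characteristic polynomial is P(z) = 1 + 0.512z + 0.839z^2.
Invertibility requires all roots to lie outside the unit circle, i.e. |z| > 1 for every root.
Set 1 + (0.512) z + (0.839) z^2 = 0, i.e. a z^2 + b z + c = 0 with a = 0.839, b = 0.512, c = 1.
Discriminant D = b^2 - 4ac = (0.512)^2 - 4*(0.839)*1 = 0.262144 - (3.356) = -3.093856.
D < 0, so the roots are the complex-conjugate pair z = (-b +/- i sqrt(-D)) / (2a) = -0.3051 +/- 1.0482i.
For a conjugate pair |z|^2 = z * conj(z) = (product of roots) = c/a = 1/(0.839) = 1.191895, so |z| = sqrt(1.191895) = 1.0917 for both roots.
Moduli of all roots: 1.0917, 1.0917.
All moduli strictly greater than 1? Yes.
Verdict: Invertible.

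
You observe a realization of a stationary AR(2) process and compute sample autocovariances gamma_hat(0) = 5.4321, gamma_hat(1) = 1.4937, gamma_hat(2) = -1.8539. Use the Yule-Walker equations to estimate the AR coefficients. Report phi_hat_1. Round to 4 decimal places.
\hat\phi_{1} = 0.3990

The Yule-Walker equations for an AR(p) process read, in matrix form,
  Gamma_p phi = r_p,   with   (Gamma_p)_{ij} = gamma(|i - j|),
                       (r_p)_i = gamma(i),   i,j = 1..p.
Substitute the sample gammas (Toeplitz matrix and right-hand side of size 2):
  Gamma_p = [[5.4321, 1.4937], [1.4937, 5.4321]]
  r_p     = [1.4937, -1.8539]
Written out:
  5.4321 phi_1 + 1.4937 phi_2 = 1.4937
  1.4937 phi_1 + 5.4321 phi_2 = -1.8539
Solve by Cramer's rule:
  det = gamma(0)^2 - gamma(1)^2 = (5.4321)^2 - (1.4937)^2 = 29.50771041 - 2.23113969 = 27.27657072
  phi_hat_1 = [gamma(1) gamma(0) - gamma(1) gamma(2)] / det = [(1.4937)(5.4321) - (1.4937)(-1.8539)] / 27.27657072 = 10.8830982 / 27.27657072 = 0.399
  phi_hat_2 = [gamma(0) gamma(2) - gamma(1)^2] / det = [(5.4321)(-1.8539) - (1.4937)^2] / 27.27657072 = -12.30170988 / 27.27657072 = -0.451
So phi_hat = [0.3990, -0.4510].
Therefore phi_hat_1 = 0.3990.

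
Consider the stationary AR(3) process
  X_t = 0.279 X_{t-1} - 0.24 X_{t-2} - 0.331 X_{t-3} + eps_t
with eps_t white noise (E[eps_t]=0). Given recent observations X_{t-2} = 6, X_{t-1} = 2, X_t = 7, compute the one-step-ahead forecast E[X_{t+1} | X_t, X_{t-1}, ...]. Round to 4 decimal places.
E[X_{t+1} \mid \mathcal F_t] = -0.5130

For an AR(p) model X_t = c + sum_i phi_i X_{t-i} + eps_t, the
one-step-ahead conditional mean is
  E[X_{t+1} | X_t, ...] = c + sum_i phi_i X_{t+1-i}.
Substitute known values:
  E[X_{t+1} | ...] = (0.279) * (7) + (-0.24) * (2) + (-0.331) * (6)
                   = -0.5130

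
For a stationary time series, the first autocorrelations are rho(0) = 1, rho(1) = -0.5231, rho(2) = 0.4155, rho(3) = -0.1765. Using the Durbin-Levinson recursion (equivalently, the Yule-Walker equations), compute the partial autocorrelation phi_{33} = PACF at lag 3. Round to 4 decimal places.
\phi_{33} = 0.1439

The PACF at lag k is phi_{kk}, the last component of the solution
to the Yule-Walker system G_k phi = r_k where
  (G_k)_{ij} = rho(|i - j|), (r_k)_i = rho(i), i,j = 1..k.
Equivalently, Durbin-Levinson gives phi_{kk} iteratively:
  phi_{11} = rho(1)
  phi_{kk} = [rho(k) - sum_{j=1..k-1} phi_{k-1,j} rho(k-j)]
            / [1 - sum_{j=1..k-1} phi_{k-1,j} rho(j)],
  phi_{k,j} = phi_{k-1,j} - phi_{kk} phi_{k-1,k-j},  j = 1..k-1.
Step k = 1:
  phi_11 = rho(1) = -0.5231.
Step k = 2:
  phi_22 = [rho(2) - phi_11 rho(1)] / [1 - phi_11 rho(1)] = [0.4155 - (-0.5231)(-0.5231)] / [1 - (-0.5231)(-0.5231)]
         = 0.14186639 / 0.72636639 = 0.19531.
  Update: phi_21 = phi_11 - phi_22 phi_11 = -0.5231 - (0.19531)(-0.5231) = -0.420934.
Step k = 3:
  phi_33 = [rho(3) - phi_21 rho(2) - phi_22 rho(1)] / [1 - phi_21 rho(1) - phi_22 rho(2)]
    numerator   = -0.1765 - (-0.420934)(0.4155) - (0.19531)(-0.5231) = 0.10056437
    denominator = 1 - (-0.420934)(-0.5231) - (0.19531)(0.4155) = 0.69865851
  phi_33 = 0.10056437 / 0.69865851 = 0.1439.
Therefore phi_{33} = 0.1439.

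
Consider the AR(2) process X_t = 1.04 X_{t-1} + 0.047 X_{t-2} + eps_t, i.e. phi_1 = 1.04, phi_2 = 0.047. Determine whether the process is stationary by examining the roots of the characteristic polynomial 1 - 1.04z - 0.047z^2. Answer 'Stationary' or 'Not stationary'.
\text{Not stationary}

The AR(p) characteristic polynomial is P(z) = 1 - 1.04z - 0.047z^2.
Stationarity requires all roots to lie outside the unit circle, i.e. |z| > 1 for every root.
Set 1 + (-1.04) z + (-0.047) z^2 = 0, i.e. a z^2 + b z + c = 0 with a = -0.047, b = -1.04, c = 1.
Discriminant D = b^2 - 4ac = (-1.04)^2 - 4*(-0.047)*1 = 1.0816 - (-0.188) = 1.2696.
D >= 0, so the roots are real: z = (-b +/- sqrt(D)) / (2a) = (1.04 +/- 1.126765) / (-0.094).
  z_1 = (1.04 + 1.126765) / (-0.094) = -23.0507,   |z_1| = 23.0507.
  z_2 = (1.04 - 1.126765) / (-0.094) = 0.923,   |z_2| = 0.923.
Moduli of all roots: 23.0507, 0.9230.
All moduli strictly greater than 1? No.
Verdict: Not stationary.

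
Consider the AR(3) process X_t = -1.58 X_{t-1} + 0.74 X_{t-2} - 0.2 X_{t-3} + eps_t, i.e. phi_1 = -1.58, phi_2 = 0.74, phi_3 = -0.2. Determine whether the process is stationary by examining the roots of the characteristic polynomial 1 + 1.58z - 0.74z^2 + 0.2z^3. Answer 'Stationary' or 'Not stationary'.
\text{Not stationary}

The AR(p) characteristic polynomial is P(z) = 1 + 1.58z - 0.74z^2 + 0.2z^3.
Stationarity requires all roots to lie outside the unit circle, i.e. |z| > 1 for every root.
Degree 3: look for a simple real root z0 first, then factor out (1 - z/z0) and solve the remaining quadratic.
Testing z0 = -0.5: P(-0.5) = 1 + (1.58)(-0.5) + (-0.74)(-0.5)^2 + (0.2)(-0.5)^3
  = 1 + (-0.79) + (-0.185) + (-0.025) = 0.  So z_0 = -0.5 is a root, |z_0| = 0.5.
Divide out the factor (1 + 2 z) = (1 - z/z0) (since 1/z0 = -2):
  P(z) = (1 + 2 z)(1 + (-0.42) z + (0.1) z^2)
  [check: z-coef -0.42 - (-2) = 1.58; z^2-coef 0.1 - (-2)(-0.42) = -0.74; z^3-coef -(-2)(0.1) = 0.2.]
Remaining roots from the quadratic factor 1 + (-0.42) z + (0.1) z^2:
  Set 1 + (-0.42) z + (0.1) z^2 = 0, i.e. a z^2 + b z + c = 0 with a = 0.1, b = -0.42, c = 1.
  Discriminant D = b^2 - 4ac = (-0.42)^2 - 4*(0.1)*1 = 0.1764 - (0.4) = -0.2236.
  D < 0, so the roots are the complex-conjugate pair z = (-b +/- i sqrt(-D)) / (2a) = 2.1 +/- 2.3643i.
  For a conjugate pair |z|^2 = z * conj(z) = (product of roots) = c/a = 1/(0.1) = 10, so |z| = sqrt(10) = 3.1623 for both roots.
Moduli of all roots: 0.5000, 3.1623, 3.1623.
All moduli strictly greater than 1? No.
Verdict: Not stationary.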